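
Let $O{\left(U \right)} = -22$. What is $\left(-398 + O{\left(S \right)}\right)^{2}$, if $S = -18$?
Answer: $176400$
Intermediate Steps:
$\left(-398 + O{\left(S \right)}\right)^{2} = \left(-398 - 22\right)^{2} = \left(-420\right)^{2} = 176400$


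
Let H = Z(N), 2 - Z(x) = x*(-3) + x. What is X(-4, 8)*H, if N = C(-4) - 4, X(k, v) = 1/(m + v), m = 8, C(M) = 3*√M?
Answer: -3/8 + 3*I/4 ≈ -0.375 + 0.75*I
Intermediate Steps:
X(k, v) = 1/(8 + v)
N = -4 + 6*I (N = 3*√(-4) - 4 = 3*(2*I) - 4 = 6*I - 4 = -4 + 6*I ≈ -4.0 + 6.0*I)
Z(x) = 2 + 2*x (Z(x) = 2 - (x*(-3) + x) = 2 - (-3*x + x) = 2 - (-2)*x = 2 + 2*x)
H = -6 + 12*I (H = 2 + 2*(-4 + 6*I) = 2 + (-8 + 12*I) = -6 + 12*I ≈ -6.0 + 12.0*I)
X(-4, 8)*H = (-6 + 12*I)/(8 + 8) = (-6 + 12*I)/16 = -3/8 + 3*I/4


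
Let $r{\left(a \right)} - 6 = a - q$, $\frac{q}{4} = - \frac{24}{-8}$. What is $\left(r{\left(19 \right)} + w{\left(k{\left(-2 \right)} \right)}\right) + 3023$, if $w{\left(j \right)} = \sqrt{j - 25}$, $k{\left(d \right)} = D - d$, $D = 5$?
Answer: $3036 + 3 i \sqrt{2} \approx 3036.0 + 4.2426 i$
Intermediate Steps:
$q = 12$ ($q = 4 \left(- \frac{24}{-8}\right) = 4 \left(\left(-24\right) \left(- \frac{1}{8}\right)\right) = 4 \cdot 3 = 12$)
$k{\left(d \right)} = 5 - d$
$r{\left(a \right)} = -6 + a$ ($r{\left(a \right)} = 6 + \left(a - 12\right) = 6 + \left(-12 + a\right) = -6 + a$)
$w{\left(j \right)} = \sqrt{-25 + j}$
$\left(r{\left(19 \right)} + w{\left(k{\left(-2 \right)} \right)}\right) + 3023 = \left(\left(-6 + 19\right) + \sqrt{-25 + \left(5 - -2\right)}\right) + 3023 = \left(13 + \sqrt{-25 + \left(5 + 2\right)}\right) + 3023 = \left(13 + \sqrt{-25 + 7}\right) + 3023 = \left(13 + \sqrt{-18}\right) + 3023 = \left(13 + 3 i \sqrt{2}\right) + 3023 = 3036 + 3 i \sqrt{2}$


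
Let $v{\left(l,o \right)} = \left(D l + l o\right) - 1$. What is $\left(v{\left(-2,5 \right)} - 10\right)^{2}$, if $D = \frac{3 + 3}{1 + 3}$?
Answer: $576$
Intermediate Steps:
$D = \frac{3}{2}$ ($D = \frac{6}{4} = 6 \cdot \frac{1}{4} = \frac{3}{2} \approx 1.5$)
$v{\left(l,o \right)} = -1 + \frac{3 l}{2} + l o$ ($v{\left(l,o \right)} = \left(\frac{3 l}{2} + l o\right) - 1 = -1 + \frac{3 l}{2} + l o$)
$\left(v{\left(-2,5 \right)} - 10\right)^{2} = \left(\left(-1 + \frac{3}{2} \left(-2\right) - 10\right) - 10\right)^{2} = \left(\left(-1 - 3 - 10\right) - 10\right)^{2} = \left(-14 - 10\right)^{2} = \left(-24\right)^{2} = 576$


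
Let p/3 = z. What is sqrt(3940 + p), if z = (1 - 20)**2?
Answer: sqrt(5023) ≈ 70.873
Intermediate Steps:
z = 361 (z = (-19)**2 = 361)
p = 1083 (p = 3*361 = 1083)
sqrt(3940 + p) = sqrt(3940 + 1083) = sqrt(5023)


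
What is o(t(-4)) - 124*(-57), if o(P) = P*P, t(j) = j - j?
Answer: 7068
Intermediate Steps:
t(j) = 0
o(P) = P**2
o(t(-4)) - 124*(-57) = 0**2 - 124*(-57) = 0 + 7068 = 7068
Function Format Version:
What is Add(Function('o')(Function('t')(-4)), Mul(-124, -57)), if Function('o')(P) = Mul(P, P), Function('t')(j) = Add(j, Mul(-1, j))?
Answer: 7068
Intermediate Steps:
Function('t')(j) = 0
Function('o')(P) = Pow(P, 2)
Add(Function('o')(Function('t')(-4)), Mul(-124, -57)) = Add(Pow(0, 2), Mul(-124, -57)) = Add(0, 7068) = 7068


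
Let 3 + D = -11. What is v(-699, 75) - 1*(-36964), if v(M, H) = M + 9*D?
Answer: 36139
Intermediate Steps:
D = -14 (D = -3 - 11 = -14)
v(M, H) = -126 + M (v(M, H) = M + 9*(-14) = M - 126 = -126 + M)
v(-699, 75) - 1*(-36964) = (-126 - 699) - 1*(-36964) = -825 + 36964 = 36139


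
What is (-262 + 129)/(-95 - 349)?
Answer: 133/444 ≈ 0.29955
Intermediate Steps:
(-262 + 129)/(-95 - 349) = -133/(-444) = -133*(-1/444) = 133/444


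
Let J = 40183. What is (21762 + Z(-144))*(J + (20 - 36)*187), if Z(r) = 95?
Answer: 812883687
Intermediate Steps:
(21762 + Z(-144))*(J + (20 - 36)*187) = (21762 + 95)*(40183 + (20 - 36)*187) = 21857*(40183 - 16*187) = 21857*(40183 - 2992) = 21857*37191 = 812883687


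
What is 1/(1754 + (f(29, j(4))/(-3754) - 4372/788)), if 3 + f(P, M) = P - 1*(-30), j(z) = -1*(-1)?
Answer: 369769/646517749 ≈ 0.00057194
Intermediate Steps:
j(z) = 1
f(P, M) = 27 + P (f(P, M) = -3 + (P - 1*(-30)) = -3 + (P + 30) = -3 + (30 + P) = 27 + P)
1/(1754 + (f(29, j(4))/(-3754) - 4372/788)) = 1/(1754 + ((27 + 29)/(-3754) - 4372/788)) = 1/(1754 + (56*(-1/3754) - 4372*1/788)) = 1/(1754 + (-28/1877 - 1093/197)) = 1/(1754 - 2057077/369769) = 1/(646517749/369769) = 369769/646517749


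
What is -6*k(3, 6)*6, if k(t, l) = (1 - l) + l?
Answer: -36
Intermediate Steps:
k(t, l) = 1
-6*k(3, 6)*6 = -6*1*6 = -6*6 = -36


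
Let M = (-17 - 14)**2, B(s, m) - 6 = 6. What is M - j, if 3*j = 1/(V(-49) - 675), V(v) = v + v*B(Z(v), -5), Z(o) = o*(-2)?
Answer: 3782497/3936 ≈ 961.00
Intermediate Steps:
Z(o) = -2*o
B(s, m) = 12 (B(s, m) = 6 + 6 = 12)
V(v) = 13*v (V(v) = v + v*12 = v + 12*v = 13*v)
M = 961 (M = (-31)**2 = 961)
j = -1/3936 (j = 1/(3*(13*(-49) - 675)) = 1/(3*(-637 - 675)) = (1/3)/(-1312) = (1/3)*(-1/1312) = -1/3936 ≈ -0.00025406)
M - j = 961 - 1*(-1/3936) = 961 + 1/3936 = 3782497/3936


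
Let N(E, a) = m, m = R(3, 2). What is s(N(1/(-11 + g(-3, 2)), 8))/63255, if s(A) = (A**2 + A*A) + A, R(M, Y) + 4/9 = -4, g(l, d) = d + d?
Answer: 568/1024731 ≈ 0.00055429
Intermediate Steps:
g(l, d) = 2*d
R(M, Y) = -40/9 (R(M, Y) = -4/9 - 4 = -40/9)
m = -40/9 ≈ -4.4444
N(E, a) = -40/9
s(A) = A + 2*A**2 (s(A) = (A**2 + A**2) + A = 2*A**2 + A = A + 2*A**2)
s(N(1/(-11 + g(-3, 2)), 8))/63255 = -40*(1 + 2*(-40/9))/9/63255 = -40*(1 - 80/9)/9*(1/63255) = -40/9*(-71/9)*(1/63255) = (2840/81)*(1/63255) = 568/1024731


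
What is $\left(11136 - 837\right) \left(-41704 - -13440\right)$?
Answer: $-291090936$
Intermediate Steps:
$\left(11136 - 837\right) \left(-41704 - -13440\right) = 10299 \left(-41704 + 13440\right) = 10299 \left(-28264\right) = -291090936$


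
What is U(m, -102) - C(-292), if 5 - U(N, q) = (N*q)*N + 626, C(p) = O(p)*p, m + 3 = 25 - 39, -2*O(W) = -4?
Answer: 29441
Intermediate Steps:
O(W) = 2 (O(W) = -½*(-4) = 2)
m = -17 (m = -3 + (25 - 39) = -3 - 14 = -17)
C(p) = 2*p
U(N, q) = -621 - q*N² (U(N, q) = 5 - ((N*q)*N + 626) = 5 - (q*N² + 626) = 5 - (626 + q*N²) = 5 + (-626 - q*N²) = -621 - q*N²)
U(m, -102) - C(-292) = (-621 - 1*(-102)*(-17)²) - 2*(-292) = (-621 - 1*(-102)*289) - 1*(-584) = (-621 + 29478) + 584 = 28857 + 584 = 29441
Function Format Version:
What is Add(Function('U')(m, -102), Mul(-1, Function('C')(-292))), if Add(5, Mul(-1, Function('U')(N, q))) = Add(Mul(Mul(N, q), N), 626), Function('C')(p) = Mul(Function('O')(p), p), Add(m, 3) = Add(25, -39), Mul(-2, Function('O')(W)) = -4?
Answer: 29441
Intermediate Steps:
Function('O')(W) = 2 (Function('O')(W) = Mul(Rational(-1, 2), -4) = 2)
m = -17 (m = Add(-3, Add(25, -39)) = Add(-3, -14) = -17)
Function('C')(p) = Mul(2, p)
Function('U')(N, q) = Add(-621, Mul(-1, q, Pow(N, 2))) (Function('U')(N, q) = Add(5, Mul(-1, Add(Mul(Mul(N, q), N), 626))) = Add(5, Mul(-1, Add(Mul(q, Pow(N, 2)), 626))) = Add(5, Mul(-1, Add(626, Mul(q, Pow(N, 2))))) = Add(5, Add(-626, Mul(-1, q, Pow(N, 2)))) = Add(-621, Mul(-1, q, Pow(N, 2))))
Add(Function('U')(m, -102), Mul(-1, Function('C')(-292))) = Add(Add(-621, Mul(-1, -102, Pow(-17, 2))), Mul(-1, Mul(2, -292))) = Add(Add(-621, Mul(-1, -102, 289)), Mul(-1, -584)) = Add(Add(-621, 29478), 584) = Add(28857, 584) = 29441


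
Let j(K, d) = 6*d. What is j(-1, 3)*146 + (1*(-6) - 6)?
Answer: 2616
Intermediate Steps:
j(-1, 3)*146 + (1*(-6) - 6) = (6*3)*146 + (1*(-6) - 6) = 18*146 + (-6 - 6) = 2628 - 12 = 2616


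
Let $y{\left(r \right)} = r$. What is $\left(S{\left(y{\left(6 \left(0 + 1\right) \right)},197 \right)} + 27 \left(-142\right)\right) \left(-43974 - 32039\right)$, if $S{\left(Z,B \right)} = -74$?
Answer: $297058804$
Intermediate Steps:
$\left(S{\left(y{\left(6 \left(0 + 1\right) \right)},197 \right)} + 27 \left(-142\right)\right) \left(-43974 - 32039\right) = \left(-74 + 27 \left(-142\right)\right) \left(-43974 - 32039\right) = \left(-74 - 3834\right) \left(-76013\right) = \left(-3908\right) \left(-76013\right) = 297058804$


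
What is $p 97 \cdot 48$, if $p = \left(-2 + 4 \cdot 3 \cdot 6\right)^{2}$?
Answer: $22814400$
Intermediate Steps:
$p = 4900$ ($p = \left(-2 + 12 \cdot 6\right)^{2} = \left(-2 + 72\right)^{2} = 70^{2} = 4900$)
$p 97 \cdot 48 = 4900 \cdot 97 \cdot 48 = 475300 \cdot 48 = 22814400$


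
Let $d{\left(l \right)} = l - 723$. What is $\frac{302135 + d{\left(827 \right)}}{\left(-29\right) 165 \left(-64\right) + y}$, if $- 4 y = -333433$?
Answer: $\frac{1208956}{1558393} \approx 0.77577$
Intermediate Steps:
$d{\left(l \right)} = -723 + l$ ($d{\left(l \right)} = l - 723 = -723 + l$)
$y = \frac{333433}{4}$ ($y = \left(- \frac{1}{4}\right) \left(-333433\right) = \frac{333433}{4} \approx 83358.0$)
$\frac{302135 + d{\left(827 \right)}}{\left(-29\right) 165 \left(-64\right) + y} = \frac{302135 + \left(-723 + 827\right)}{\left(-29\right) 165 \left(-64\right) + \frac{333433}{4}} = \frac{302135 + 104}{\left(-4785\right) \left(-64\right) + \frac{333433}{4}} = \frac{302239}{306240 + \frac{333433}{4}} = \frac{302239}{\frac{1558393}{4}} = 302239 \cdot \frac{4}{1558393} = \frac{1208956}{1558393}$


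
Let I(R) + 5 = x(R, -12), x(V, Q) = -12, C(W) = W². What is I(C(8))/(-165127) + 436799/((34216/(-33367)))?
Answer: -2406671901236919/5649985432 ≈ -4.2596e+5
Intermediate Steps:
I(R) = -17 (I(R) = -5 - 12 = -17)
I(C(8))/(-165127) + 436799/((34216/(-33367))) = -17/(-165127) + 436799/((34216/(-33367))) = -17*(-1/165127) + 436799/((34216*(-1/33367))) = 17/165127 + 436799/(-34216/33367) = 17/165127 + 436799*(-33367/34216) = 17/165127 - 14574672233/34216 = -2406671901236919/5649985432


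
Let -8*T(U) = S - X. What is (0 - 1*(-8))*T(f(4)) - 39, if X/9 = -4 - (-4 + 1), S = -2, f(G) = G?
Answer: -46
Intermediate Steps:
X = -9 (X = 9*(-4 - (-4 + 1)) = 9*(-4 - 1*(-3)) = 9*(-4 + 3) = 9*(-1) = -9)
T(U) = -7/8 (T(U) = -(-2 - 1*(-9))/8 = -(-2 + 9)/8 = -⅛*7 = -7/8)
(0 - 1*(-8))*T(f(4)) - 39 = (0 - 1*(-8))*(-7/8) - 39 = (0 + 8)*(-7/8) - 39 = 8*(-7/8) - 39 = -7 - 39 = -46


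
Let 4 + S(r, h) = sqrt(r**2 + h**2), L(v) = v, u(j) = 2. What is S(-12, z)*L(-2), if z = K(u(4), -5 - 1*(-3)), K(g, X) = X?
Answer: 8 - 4*sqrt(37) ≈ -16.331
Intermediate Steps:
z = -2 (z = -5 - 1*(-3) = -5 + 3 = -2)
S(r, h) = -4 + sqrt(h**2 + r**2) (S(r, h) = -4 + sqrt(r**2 + h**2) = -4 + sqrt(h**2 + r**2))
S(-12, z)*L(-2) = (-4 + sqrt((-2)**2 + (-12)**2))*(-2) = (-4 + sqrt(4 + 144))*(-2) = (-4 + sqrt(148))*(-2) = (-4 + 2*sqrt(37))*(-2) = 8 - 4*sqrt(37)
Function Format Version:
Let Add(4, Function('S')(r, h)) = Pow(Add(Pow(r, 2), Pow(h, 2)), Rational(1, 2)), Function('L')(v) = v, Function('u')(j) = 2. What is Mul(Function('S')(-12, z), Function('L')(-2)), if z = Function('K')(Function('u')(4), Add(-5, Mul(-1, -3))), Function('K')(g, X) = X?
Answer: Add(8, Mul(-4, Pow(37, Rational(1, 2)))) ≈ -16.331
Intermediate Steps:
z = -2 (z = Add(-5, Mul(-1, -3)) = Add(-5, 3) = -2)
Function('S')(r, h) = Add(-4, Pow(Add(Pow(h, 2), Pow(r, 2)), Rational(1, 2))) (Function('S')(r, h) = Add(-4, Pow(Add(Pow(r, 2), Pow(h, 2)), Rational(1, 2))) = Add(-4, Pow(Add(Pow(h, 2), Pow(r, 2)), Rational(1, 2))))
Mul(Function('S')(-12, z), Function('L')(-2)) = Mul(Add(-4, Pow(Add(Pow(-2, 2), Pow(-12, 2)), Rational(1, 2))), -2) = Mul(Add(-4, Pow(Add(4, 144), Rational(1, 2))), -2) = Mul(Add(-4, Pow(148, Rational(1, 2))), -2) = Mul(Add(-4, Mul(2, Pow(37, Rational(1, 2)))), -2) = Add(8, Mul(-4, Pow(37, Rational(1, 2))))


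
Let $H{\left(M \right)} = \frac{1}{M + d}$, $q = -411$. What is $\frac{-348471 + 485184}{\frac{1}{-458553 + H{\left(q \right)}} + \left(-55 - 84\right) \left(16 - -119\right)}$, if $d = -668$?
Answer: $- \frac{67642678772544}{9284522081399} \approx -7.2855$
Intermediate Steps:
$H{\left(M \right)} = \frac{1}{-668 + M}$ ($H{\left(M \right)} = \frac{1}{M - 668} = \frac{1}{-668 + M}$)
$\frac{-348471 + 485184}{\frac{1}{-458553 + H{\left(q \right)}} + \left(-55 - 84\right) \left(16 - -119\right)} = \frac{-348471 + 485184}{\frac{1}{-458553 + \frac{1}{-668 - 411}} + \left(-55 - 84\right) \left(16 - -119\right)} = \frac{136713}{\frac{1}{-458553 + \frac{1}{-1079}} - 139 \left(16 + 119\right)} = \frac{136713}{\frac{1}{-458553 - \frac{1}{1079}} - 18765} = \frac{136713}{\frac{1}{- \frac{494778688}{1079}} - 18765} = \frac{136713}{- \frac{1079}{494778688} - 18765} = \frac{136713}{- \frac{9284522081399}{494778688}} = 136713 \left(- \frac{494778688}{9284522081399}\right) = - \frac{67642678772544}{9284522081399}$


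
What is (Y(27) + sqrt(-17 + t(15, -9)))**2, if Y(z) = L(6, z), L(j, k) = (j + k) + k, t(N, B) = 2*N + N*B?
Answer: (60 + I*sqrt(122))**2 ≈ 3478.0 + 1325.4*I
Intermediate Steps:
t(N, B) = 2*N + B*N
L(j, k) = j + 2*k
Y(z) = 6 + 2*z
(Y(27) + sqrt(-17 + t(15, -9)))**2 = ((6 + 2*27) + sqrt(-17 + 15*(2 - 9)))**2 = ((6 + 54) + sqrt(-17 + 15*(-7)))**2 = (60 + sqrt(-17 - 105))**2 = (60 + sqrt(-122))**2 = (60 + I*sqrt(122))**2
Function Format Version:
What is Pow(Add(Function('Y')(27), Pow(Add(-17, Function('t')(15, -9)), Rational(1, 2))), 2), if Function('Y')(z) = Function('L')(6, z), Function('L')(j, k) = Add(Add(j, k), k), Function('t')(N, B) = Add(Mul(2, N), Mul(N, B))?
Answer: Pow(Add(60, Mul(I, Pow(122, Rational(1, 2)))), 2) ≈ Add(3478.0, Mul(1325.4, I))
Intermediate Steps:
Function('t')(N, B) = Add(Mul(2, N), Mul(B, N))
Function('L')(j, k) = Add(j, Mul(2, k))
Function('Y')(z) = Add(6, Mul(2, z))
Pow(Add(Function('Y')(27), Pow(Add(-17, Function('t')(15, -9)), Rational(1, 2))), 2) = Pow(Add(Add(6, Mul(2, 27)), Pow(Add(-17, Mul(15, Add(2, -9))), Rational(1, 2))), 2) = Pow(Add(Add(6, 54), Pow(Add(-17, Mul(15, -7)), Rational(1, 2))), 2) = Pow(Add(60, Pow(Add(-17, -105), Rational(1, 2))), 2) = Pow(Add(60, Pow(-122, Rational(1, 2))), 2) = Pow(Add(60, Mul(I, Pow(122, Rational(1, 2)))), 2)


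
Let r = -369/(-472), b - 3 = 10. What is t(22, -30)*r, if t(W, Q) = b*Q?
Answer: -71955/236 ≈ -304.89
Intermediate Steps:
b = 13 (b = 3 + 10 = 13)
t(W, Q) = 13*Q
r = 369/472 (r = -369*(-1/472) = 369/472 ≈ 0.78178)
t(22, -30)*r = (13*(-30))*(369/472) = -390*369/472 = -71955/236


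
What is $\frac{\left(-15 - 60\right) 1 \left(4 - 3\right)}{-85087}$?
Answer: $\frac{75}{85087} \approx 0.00088145$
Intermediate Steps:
$\frac{\left(-15 - 60\right) 1 \left(4 - 3\right)}{-85087} = - 75 \cdot 1 \cdot 1 \left(- \frac{1}{85087}\right) = \left(-75\right) 1 \left(- \frac{1}{85087}\right) = \left(-75\right) \left(- \frac{1}{85087}\right) = \frac{75}{85087}$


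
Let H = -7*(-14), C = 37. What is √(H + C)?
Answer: 3*√15 ≈ 11.619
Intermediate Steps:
H = 98
√(H + C) = √(98 + 37) = √135 = 3*√15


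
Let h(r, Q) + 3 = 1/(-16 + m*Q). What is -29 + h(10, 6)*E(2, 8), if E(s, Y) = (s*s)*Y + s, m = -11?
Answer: -5388/41 ≈ -131.41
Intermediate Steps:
h(r, Q) = -3 + 1/(-16 - 11*Q)
E(s, Y) = s + Y*s² (E(s, Y) = s²*Y + s = Y*s² + s = s + Y*s²)
-29 + h(10, 6)*E(2, 8) = -29 + ((49 + 33*6)/(-16 - 11*6))*(2*(1 + 8*2)) = -29 + ((49 + 198)/(-16 - 66))*(2*(1 + 16)) = -29 + (247/(-82))*(2*17) = -29 - 1/82*247*34 = -29 - 247/82*34 = -29 - 4199/41 = -5388/41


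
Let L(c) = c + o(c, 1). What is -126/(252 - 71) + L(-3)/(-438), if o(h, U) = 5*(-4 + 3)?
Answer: -26870/39639 ≈ -0.67787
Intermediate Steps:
o(h, U) = -5 (o(h, U) = 5*(-1) = -5)
L(c) = -5 + c (L(c) = c - 5 = -5 + c)
-126/(252 - 71) + L(-3)/(-438) = -126/(252 - 71) + (-5 - 3)/(-438) = -126/181 - 8*(-1/438) = -126*1/181 + 4/219 = -126/181 + 4/219 = -26870/39639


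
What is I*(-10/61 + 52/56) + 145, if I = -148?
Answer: 13593/427 ≈ 31.834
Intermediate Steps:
I*(-10/61 + 52/56) + 145 = -148*(-10/61 + 52/56) + 145 = -148*(-10*1/61 + 52*(1/56)) + 145 = -148*(-10/61 + 13/14) + 145 = -148*653/854 + 145 = -48322/427 + 145 = 13593/427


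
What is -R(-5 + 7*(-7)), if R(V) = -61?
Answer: 61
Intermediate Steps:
-R(-5 + 7*(-7)) = -1*(-61) = 61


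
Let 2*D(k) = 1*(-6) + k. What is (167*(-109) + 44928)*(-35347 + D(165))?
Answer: -1885047875/2 ≈ -9.4252e+8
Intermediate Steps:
D(k) = -3 + k/2 (D(k) = (1*(-6) + k)/2 = (-6 + k)/2 = -3 + k/2)
(167*(-109) + 44928)*(-35347 + D(165)) = (167*(-109) + 44928)*(-35347 + (-3 + (1/2)*165)) = (-18203 + 44928)*(-35347 + (-3 + 165/2)) = 26725*(-35347 + 159/2) = 26725*(-70535/2) = -1885047875/2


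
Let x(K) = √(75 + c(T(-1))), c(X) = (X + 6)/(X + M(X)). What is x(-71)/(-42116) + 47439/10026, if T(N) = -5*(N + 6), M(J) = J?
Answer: 5271/1114 - √7538/421160 ≈ 4.7314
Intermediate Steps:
T(N) = -30 - 5*N (T(N) = -5*(6 + N) = -30 - 5*N)
c(X) = (6 + X)/(2*X) (c(X) = (X + 6)/(X + X) = (6 + X)/((2*X)) = (6 + X)*(1/(2*X)) = (6 + X)/(2*X))
x(K) = √7538/10 (x(K) = √(75 + (6 + (-30 - 5*(-1)))/(2*(-30 - 5*(-1)))) = √(75 + (6 + (-30 + 5))/(2*(-30 + 5))) = √(75 + (½)*(6 - 25)/(-25)) = √(75 + (½)*(-1/25)*(-19)) = √(75 + 19/50) = √(3769/50) = √7538/10)
x(-71)/(-42116) + 47439/10026 = (√7538/10)/(-42116) + 47439/10026 = (√7538/10)*(-1/42116) + 47439*(1/10026) = -√7538/421160 + 5271/1114 = 5271/1114 - √7538/421160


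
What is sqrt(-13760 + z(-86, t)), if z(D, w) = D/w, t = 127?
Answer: I*sqrt(221945962)/127 ≈ 117.31*I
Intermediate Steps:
sqrt(-13760 + z(-86, t)) = sqrt(-13760 - 86/127) = sqrt(-1747606/127) = I*sqrt(221945962)/127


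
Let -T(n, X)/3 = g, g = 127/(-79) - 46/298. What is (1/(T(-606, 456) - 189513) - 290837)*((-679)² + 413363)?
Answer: -189095324152031140776/743565101 ≈ -2.5431e+11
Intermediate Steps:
g = -20740/11771 (g = 127*(-1/79) - 46*1/298 = -127/79 - 23/149 = -20740/11771 ≈ -1.7620)
T(n, X) = 62220/11771 (T(n, X) = -3*(-20740/11771) = 62220/11771)
(1/(T(-606, 456) - 189513) - 290837)*((-679)² + 413363) = (1/(62220/11771 - 189513) - 290837)*((-679)² + 413363) = (1/(-2230695303/11771) - 290837)*(461041 + 413363) = (-11771/2230695303 - 290837)*874404 = -648768729850382/2230695303*874404 = -189095324152031140776/743565101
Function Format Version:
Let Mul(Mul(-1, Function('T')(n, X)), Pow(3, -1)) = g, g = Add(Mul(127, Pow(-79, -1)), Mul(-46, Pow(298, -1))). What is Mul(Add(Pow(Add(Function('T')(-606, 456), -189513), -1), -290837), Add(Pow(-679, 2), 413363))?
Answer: Rational(-189095324152031140776, 743565101) ≈ -2.5431e+11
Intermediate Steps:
g = Rational(-20740, 11771) (g = Add(Mul(127, Rational(-1, 79)), Mul(-46, Rational(1, 298))) = Add(Rational(-127, 79), Rational(-23, 149)) = Rational(-20740, 11771) ≈ -1.7620)
Function('T')(n, X) = Rational(62220, 11771) (Function('T')(n, X) = Mul(-3, Rational(-20740, 11771)) = Rational(62220, 11771))
Mul(Add(Pow(Add(Function('T')(-606, 456), -189513), -1), -290837), Add(Pow(-679, 2), 413363)) = Mul(Add(Pow(Add(Rational(62220, 11771), -189513), -1), -290837), Add(Pow(-679, 2), 413363)) = Mul(Add(Pow(Rational(-2230695303, 11771), -1), -290837), Add(461041, 413363)) = Mul(Add(Rational(-11771, 2230695303), -290837), 874404) = Mul(Rational(-648768729850382, 2230695303), 874404) = Rational(-189095324152031140776, 743565101)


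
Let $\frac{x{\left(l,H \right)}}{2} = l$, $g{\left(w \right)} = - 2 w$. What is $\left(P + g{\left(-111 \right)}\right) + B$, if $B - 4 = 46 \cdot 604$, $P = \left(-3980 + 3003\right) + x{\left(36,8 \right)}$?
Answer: $27105$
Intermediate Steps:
$x{\left(l,H \right)} = 2 l$
$P = -905$ ($P = \left(-3980 + 3003\right) + 2 \cdot 36 = -977 + 72 = -905$)
$B = 27788$ ($B = 4 + 46 \cdot 604 = 4 + 27784 = 27788$)
$\left(P + g{\left(-111 \right)}\right) + B = \left(-905 - -222\right) + 27788 = \left(-905 + 222\right) + 27788 = -683 + 27788 = 27105$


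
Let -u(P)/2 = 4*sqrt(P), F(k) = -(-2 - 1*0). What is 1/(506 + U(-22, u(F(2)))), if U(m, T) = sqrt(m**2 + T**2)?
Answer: 253/127712 - 3*sqrt(17)/127712 ≈ 0.0018842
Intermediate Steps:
F(k) = 2 (F(k) = -(-2 + 0) = -1*(-2) = 2)
u(P) = -8*sqrt(P)
U(m, T) = sqrt(T**2 + m**2)
1/(506 + U(-22, u(F(2)))) = 1/(506 + sqrt((-8*sqrt(2))**2 + (-22)**2)) = 1/(506 + sqrt(128 + 484)) = 1/(506 + sqrt(612)) = 1/(506 + 6*sqrt(17))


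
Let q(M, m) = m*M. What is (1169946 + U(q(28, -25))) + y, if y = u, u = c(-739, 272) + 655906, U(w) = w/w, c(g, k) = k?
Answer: 1826125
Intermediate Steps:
q(M, m) = M*m
U(w) = 1
u = 656178 (u = 272 + 655906 = 656178)
y = 656178
(1169946 + U(q(28, -25))) + y = (1169946 + 1) + 656178 = 1169947 + 656178 = 1826125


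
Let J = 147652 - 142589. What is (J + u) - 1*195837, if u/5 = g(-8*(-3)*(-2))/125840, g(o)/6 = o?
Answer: -300087520/1573 ≈ -1.9077e+5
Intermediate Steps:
g(o) = 6*o
J = 5063
u = -18/1573 (u = 5*((6*(-8*(-3)*(-2)))/125840) = 5*((6*(24*(-2)))*(1/125840)) = 5*((6*(-48))*(1/125840)) = 5*(-288*1/125840) = 5*(-18/7865) = -18/1573 ≈ -0.011443)
(J + u) - 1*195837 = (5063 - 18/1573) - 1*195837 = 7964081/1573 - 195837 = -300087520/1573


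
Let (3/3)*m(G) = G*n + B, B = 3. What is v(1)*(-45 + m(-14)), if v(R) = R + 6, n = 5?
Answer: -784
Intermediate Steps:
v(R) = 6 + R
m(G) = 3 + 5*G (m(G) = G*5 + 3 = 5*G + 3 = 3 + 5*G)
v(1)*(-45 + m(-14)) = (6 + 1)*(-45 + (3 + 5*(-14))) = 7*(-45 + (3 - 70)) = 7*(-45 - 67) = 7*(-112) = -784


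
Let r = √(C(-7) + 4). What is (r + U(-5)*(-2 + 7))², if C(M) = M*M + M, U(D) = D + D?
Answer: (50 - √46)² ≈ 1867.8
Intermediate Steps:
U(D) = 2*D
C(M) = M + M² (C(M) = M² + M = M + M²)
r = √46 (r = √(-7*(1 - 7) + 4) = √(-7*(-6) + 4) = √(42 + 4) = √46 ≈ 6.7823)
(r + U(-5)*(-2 + 7))² = (√46 + (2*(-5))*(-2 + 7))² = (√46 - 10*5)² = (√46 - 50)² = (-50 + √46)²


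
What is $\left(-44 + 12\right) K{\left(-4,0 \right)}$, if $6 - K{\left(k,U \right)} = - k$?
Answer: $-64$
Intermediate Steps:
$K{\left(k,U \right)} = 6 + k$ ($K{\left(k,U \right)} = 6 - - k = 6 + k$)
$\left(-44 + 12\right) K{\left(-4,0 \right)} = \left(-44 + 12\right) \left(6 - 4\right) = \left(-32\right) 2 = -64$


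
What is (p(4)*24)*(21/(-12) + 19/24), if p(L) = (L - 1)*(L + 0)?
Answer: -276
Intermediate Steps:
p(L) = L*(-1 + L) (p(L) = (-1 + L)*L = L*(-1 + L))
(p(4)*24)*(21/(-12) + 19/24) = ((4*(-1 + 4))*24)*(21/(-12) + 19/24) = ((4*3)*24)*(21*(-1/12) + 19*(1/24)) = (12*24)*(-7/4 + 19/24) = 288*(-23/24) = -276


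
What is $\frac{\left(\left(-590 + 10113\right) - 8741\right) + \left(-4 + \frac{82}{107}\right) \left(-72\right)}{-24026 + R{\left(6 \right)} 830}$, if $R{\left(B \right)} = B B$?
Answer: $\frac{54293}{313189} \approx 0.17336$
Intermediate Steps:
$R{\left(B \right)} = B^{2}$
$\frac{\left(\left(-590 + 10113\right) - 8741\right) + \left(-4 + \frac{82}{107}\right) \left(-72\right)}{-24026 + R{\left(6 \right)} 830} = \frac{\left(\left(-590 + 10113\right) - 8741\right) + \left(-4 + \frac{82}{107}\right) \left(-72\right)}{-24026 + 6^{2} \cdot 830} = \frac{\left(9523 - 8741\right) + \left(-4 + 82 \cdot \frac{1}{107}\right) \left(-72\right)}{-24026 + 36 \cdot 830} = \frac{782 + \left(-4 + \frac{82}{107}\right) \left(-72\right)}{-24026 + 29880} = \frac{782 - - \frac{24912}{107}}{5854} = \left(782 + \frac{24912}{107}\right) \frac{1}{5854} = \frac{108586}{107} \cdot \frac{1}{5854} = \frac{54293}{313189}$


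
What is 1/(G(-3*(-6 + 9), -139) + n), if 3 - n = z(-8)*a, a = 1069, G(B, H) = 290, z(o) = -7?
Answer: 1/7776 ≈ 0.00012860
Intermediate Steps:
n = 7486 (n = 3 - (-7)*1069 = 3 - 1*(-7483) = 3 + 7483 = 7486)
1/(G(-3*(-6 + 9), -139) + n) = 1/(290 + 7486) = 1/7776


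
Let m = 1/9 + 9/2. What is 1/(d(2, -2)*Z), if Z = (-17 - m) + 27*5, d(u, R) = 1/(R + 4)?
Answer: 36/2041 ≈ 0.017638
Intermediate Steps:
m = 83/18 (m = 1*(⅑) + 9*(½) = ⅑ + 9/2 = 83/18 ≈ 4.6111)
d(u, R) = 1/(4 + R)
Z = 2041/18 (Z = (-17 - 1*83/18) + 27*5 = (-17 - 83/18) + 135 = -389/18 + 135 = 2041/18 ≈ 113.39)
1/(d(2, -2)*Z) = 1/((2041/18)/(4 - 2)) = 1/((2041/18)/2) = 1/((½)*(2041/18)) = 1/(2041/36) = 36/2041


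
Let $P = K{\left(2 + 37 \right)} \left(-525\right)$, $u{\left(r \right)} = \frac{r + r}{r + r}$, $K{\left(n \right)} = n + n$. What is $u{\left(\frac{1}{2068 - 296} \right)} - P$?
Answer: $40951$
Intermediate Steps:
$K{\left(n \right)} = 2 n$
$u{\left(r \right)} = 1$ ($u{\left(r \right)} = \frac{2 r}{2 r} = 2 r \frac{1}{2 r} = 1$)
$P = -40950$ ($P = 2 \left(2 + 37\right) \left(-525\right) = 2 \cdot 39 \left(-525\right) = 78 \left(-525\right) = -40950$)
$u{\left(\frac{1}{2068 - 296} \right)} - P = 1 - -40950 = 1 + 40950 = 40951$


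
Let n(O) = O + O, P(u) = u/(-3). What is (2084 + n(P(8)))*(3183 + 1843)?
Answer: 31342136/3 ≈ 1.0447e+7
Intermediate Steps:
P(u) = -u/3 (P(u) = u*(-⅓) = -u/3)
n(O) = 2*O
(2084 + n(P(8)))*(3183 + 1843) = (2084 + 2*(-⅓*8))*(3183 + 1843) = (2084 + 2*(-8/3))*5026 = (2084 - 16/3)*5026 = (6236/3)*5026 = 31342136/3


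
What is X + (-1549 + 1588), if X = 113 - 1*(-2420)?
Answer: 2572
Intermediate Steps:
X = 2533 (X = 113 + 2420 = 2533)
X + (-1549 + 1588) = 2533 + (-1549 + 1588) = 2533 + 39 = 2572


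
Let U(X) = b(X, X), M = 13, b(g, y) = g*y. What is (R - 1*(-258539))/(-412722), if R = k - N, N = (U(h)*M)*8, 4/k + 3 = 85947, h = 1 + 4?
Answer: -5499105355/8867744892 ≈ -0.62012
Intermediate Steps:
h = 5
U(X) = X**2 (U(X) = X*X = X**2)
k = 1/21486 (k = 4/(-3 + 85947) = 4/85944 = 4*(1/85944) = 1/21486 ≈ 4.6542e-5)
N = 2600 (N = (5**2*13)*8 = (25*13)*8 = 325*8 = 2600)
R = -55863599/21486 (R = 1/21486 - 1*2600 = 1/21486 - 2600 = -55863599/21486 ≈ -2600.0)
(R - 1*(-258539))/(-412722) = (-55863599/21486 - 1*(-258539))/(-412722) = (-55863599/21486 + 258539)*(-1/412722) = (5499105355/21486)*(-1/412722) = -5499105355/8867744892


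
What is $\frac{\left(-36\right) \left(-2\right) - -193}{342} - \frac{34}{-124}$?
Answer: $\frac{5561}{5301} \approx 1.049$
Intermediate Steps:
$\frac{\left(-36\right) \left(-2\right) - -193}{342} - \frac{34}{-124} = \left(72 + 193\right) \frac{1}{342} - - \frac{17}{62} = 265 \cdot \frac{1}{342} + \frac{17}{62} = \frac{265}{342} + \frac{17}{62} = \frac{5561}{5301}$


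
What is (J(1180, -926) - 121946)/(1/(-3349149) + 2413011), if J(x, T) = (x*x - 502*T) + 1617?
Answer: 5817213928527/8081533377638 ≈ 0.71982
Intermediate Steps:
J(x, T) = 1617 + x² - 502*T (J(x, T) = (x² - 502*T) + 1617 = 1617 + x² - 502*T)
(J(1180, -926) - 121946)/(1/(-3349149) + 2413011) = ((1617 + 1180² - 502*(-926)) - 121946)/(1/(-3349149) + 2413011) = ((1617 + 1392400 + 464852) - 121946)/(-1/3349149 + 2413011) = (1858869 - 121946)/(8081533377638/3349149) = 1736923*(3349149/8081533377638) = 5817213928527/8081533377638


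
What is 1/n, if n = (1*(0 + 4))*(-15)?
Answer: -1/60 ≈ -0.016667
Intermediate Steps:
n = -60 (n = (1*4)*(-15) = 4*(-15) = -60)
1/n = 1/(-60) = -1/60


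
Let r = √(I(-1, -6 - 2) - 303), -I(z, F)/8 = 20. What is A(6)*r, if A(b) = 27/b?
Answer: 9*I*√463/2 ≈ 96.828*I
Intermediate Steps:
I(z, F) = -160 (I(z, F) = -8*20 = -160)
r = I*√463 (r = √(-160 - 303) = √(-463) = I*√463 ≈ 21.517*I)
A(6)*r = (27/6)*(I*√463) = (27*(⅙))*(I*√463) = 9*(I*√463)/2 = 9*I*√463/2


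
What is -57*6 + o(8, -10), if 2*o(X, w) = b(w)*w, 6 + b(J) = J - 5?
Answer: -237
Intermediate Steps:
b(J) = -11 + J (b(J) = -6 + (J - 5) = -6 + (-5 + J) = -11 + J)
o(X, w) = w*(-11 + w)/2 (o(X, w) = ((-11 + w)*w)/2 = (w*(-11 + w))/2 = w*(-11 + w)/2)
-57*6 + o(8, -10) = -57*6 + (1/2)*(-10)*(-11 - 10) = -342 + (1/2)*(-10)*(-21) = -342 + 105 = -237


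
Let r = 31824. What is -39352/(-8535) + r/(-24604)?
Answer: 174149692/52498785 ≈ 3.3172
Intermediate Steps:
-39352/(-8535) + r/(-24604) = -39352/(-8535) + 31824/(-24604) = -39352*(-1/8535) + 31824*(-1/24604) = 39352/8535 - 7956/6151 = 174149692/52498785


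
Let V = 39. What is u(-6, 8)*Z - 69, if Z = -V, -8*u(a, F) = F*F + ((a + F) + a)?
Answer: 447/2 ≈ 223.50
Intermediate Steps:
u(a, F) = -a/4 - F/8 - F²/8 (u(a, F) = -(F*F + ((a + F) + a))/8 = -(F² + ((F + a) + a))/8 = -(F² + (F + 2*a))/8 = -(F + F² + 2*a)/8 = -a/4 - F/8 - F²/8)
Z = -39 (Z = -1*39 = -39)
u(-6, 8)*Z - 69 = (-¼*(-6) - ⅛*8 - ⅛*8²)*(-39) - 69 = (3/2 - 1 - ⅛*64)*(-39) - 69 = (3/2 - 1 - 8)*(-39) - 69 = -15/2*(-39) - 69 = 585/2 - 69 = 447/2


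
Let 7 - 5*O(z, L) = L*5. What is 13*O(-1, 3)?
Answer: -104/5 ≈ -20.800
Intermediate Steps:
O(z, L) = 7/5 - L (O(z, L) = 7/5 - L*5/5 = 7/5 - L)
13*O(-1, 3) = 13*(7/5 - 1*3) = 13*(7/5 - 3) = 13*(-8/5) = -104/5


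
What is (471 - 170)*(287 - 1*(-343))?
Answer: 189630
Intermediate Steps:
(471 - 170)*(287 - 1*(-343)) = 301*(287 + 343) = 301*630 = 189630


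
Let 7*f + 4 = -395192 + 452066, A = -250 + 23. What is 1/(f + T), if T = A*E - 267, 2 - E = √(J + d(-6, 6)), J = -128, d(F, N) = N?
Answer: 362761/2993663691 - 11123*I*√122/2993663691 ≈ 0.00012118 - 4.1039e-5*I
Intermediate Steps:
A = -227
E = 2 - I*√122 (E = 2 - √(-128 + 6) = 2 - √(-122) = 2 - I*√122 ≈ 2.0 - 11.045*I)
f = 56870/7 (f = -4/7 + (-395192 + 452066)/7 = -4/7 + (⅐)*56874 = -4/7 + 56874/7 = 56870/7 ≈ 8124.3)
T = -721 + 227*I*√122 (T = -227*(2 - I*√122) - 267 = (-454 + 227*I*√122) - 267 = -721 + 227*I*√122 ≈ -721.0 + 2507.3*I)
1/(f + T) = 1/(56870/7 + (-721 + 227*I*√122)) = 1/(51823/7 + 227*I*√122)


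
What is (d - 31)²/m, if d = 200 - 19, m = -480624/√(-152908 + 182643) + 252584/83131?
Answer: -23105518726471875/2625625739621743022 - 61458280636168125*√29735/1312812869810871511 ≈ -8.0814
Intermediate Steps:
m = 252584/83131 - 25296*√29735/1565 (m = -480624*√29735/29735 + 252584*(1/83131) = -25296*√29735/1565 + 252584/83131 = 252584/83131 - 25296*√29735/1565 ≈ -2784.2)
d = 181
(d - 31)²/m = (181 - 31)²/(252584/83131 - 25296*√29735/1565) = 150²/(252584/83131 - 25296*√29735/1565) = 22500/(252584/83131 - 25296*√29735/1565)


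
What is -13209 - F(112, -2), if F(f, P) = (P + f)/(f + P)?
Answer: -13210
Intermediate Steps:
F(f, P) = 1 (F(f, P) = (P + f)/(P + f) = 1)
-13209 - F(112, -2) = -13209 - 1*1 = -13209 - 1 = -13210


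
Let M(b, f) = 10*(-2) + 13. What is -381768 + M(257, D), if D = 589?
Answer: -381775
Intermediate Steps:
M(b, f) = -7 (M(b, f) = -20 + 13 = -7)
-381768 + M(257, D) = -381768 - 7 = -381775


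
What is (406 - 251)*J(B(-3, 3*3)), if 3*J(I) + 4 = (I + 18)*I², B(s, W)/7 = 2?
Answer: 971540/3 ≈ 3.2385e+5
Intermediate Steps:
B(s, W) = 14 (B(s, W) = 7*2 = 14)
J(I) = -4/3 + I²*(18 + I)/3 (J(I) = -4/3 + ((I + 18)*I²)/3 = -4/3 + ((18 + I)*I²)/3 = -4/3 + (I²*(18 + I))/3 = -4/3 + I²*(18 + I)/3)
(406 - 251)*J(B(-3, 3*3)) = (406 - 251)*(-4/3 + 6*14² + (⅓)*14³) = 155*(-4/3 + 6*196 + (⅓)*2744) = 155*(-4/3 + 1176 + 2744/3) = 155*(6268/3) = 971540/3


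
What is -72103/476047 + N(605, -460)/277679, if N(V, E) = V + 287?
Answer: -19596855013/132188254913 ≈ -0.14825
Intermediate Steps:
N(V, E) = 287 + V
-72103/476047 + N(605, -460)/277679 = -72103/476047 + (287 + 605)/277679 = -72103*1/476047 + 892*(1/277679) = -72103/476047 + 892/277679 = -19596855013/132188254913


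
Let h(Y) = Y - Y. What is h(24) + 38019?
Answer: 38019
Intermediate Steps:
h(Y) = 0
h(24) + 38019 = 0 + 38019 = 38019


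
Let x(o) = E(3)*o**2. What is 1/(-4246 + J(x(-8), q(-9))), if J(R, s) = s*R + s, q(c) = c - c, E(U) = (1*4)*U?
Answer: -1/4246 ≈ -0.00023552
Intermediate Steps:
E(U) = 4*U
x(o) = 12*o**2 (x(o) = (4*3)*o**2 = 12*o**2)
q(c) = 0
J(R, s) = s + R*s (J(R, s) = R*s + s = s + R*s)
1/(-4246 + J(x(-8), q(-9))) = 1/(-4246 + 0*(1 + 12*(-8)**2)) = 1/(-4246 + 0*(1 + 12*64)) = 1/(-4246 + 0*(1 + 768)) = 1/(-4246 + 0*769) = 1/(-4246 + 0) = 1/(-4246) = -1/4246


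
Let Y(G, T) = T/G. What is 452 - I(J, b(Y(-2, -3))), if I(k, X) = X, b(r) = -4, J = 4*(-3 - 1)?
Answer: 456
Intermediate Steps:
J = -16 (J = 4*(-4) = -16)
452 - I(J, b(Y(-2, -3))) = 452 - 1*(-4) = 452 + 4 = 456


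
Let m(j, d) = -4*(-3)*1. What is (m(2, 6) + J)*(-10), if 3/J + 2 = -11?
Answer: -1530/13 ≈ -117.69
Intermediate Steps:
m(j, d) = 12 (m(j, d) = 12*1 = 12)
J = -3/13 (J = 3/(-2 - 11) = 3/(-13) = 3*(-1/13) = -3/13 ≈ -0.23077)
(m(2, 6) + J)*(-10) = (12 - 3/13)*(-10) = (153/13)*(-10) = -1530/13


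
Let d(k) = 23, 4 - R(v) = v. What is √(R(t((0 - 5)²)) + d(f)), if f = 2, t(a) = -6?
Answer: √33 ≈ 5.7446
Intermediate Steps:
R(v) = 4 - v
√(R(t((0 - 5)²)) + d(f)) = √((4 - 1*(-6)) + 23) = √((4 + 6) + 23) = √(10 + 23) = √33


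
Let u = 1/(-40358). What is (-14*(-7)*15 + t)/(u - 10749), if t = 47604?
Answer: -1980528492/433808143 ≈ -4.5654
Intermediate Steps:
u = -1/40358 ≈ -2.4778e-5
(-14*(-7)*15 + t)/(u - 10749) = (-14*(-7)*15 + 47604)/(-1/40358 - 10749) = (98*15 + 47604)/(-433808143/40358) = (1470 + 47604)*(-40358/433808143) = 49074*(-40358/433808143) = -1980528492/433808143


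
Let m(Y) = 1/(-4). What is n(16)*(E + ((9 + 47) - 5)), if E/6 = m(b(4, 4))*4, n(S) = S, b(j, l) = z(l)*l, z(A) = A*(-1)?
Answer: 720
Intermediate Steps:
z(A) = -A
b(j, l) = -l**2 (b(j, l) = (-l)*l = -l**2)
m(Y) = -1/4
E = -6 (E = 6*(-1/4*4) = 6*(-1) = -6)
n(16)*(E + ((9 + 47) - 5)) = 16*(-6 + ((9 + 47) - 5)) = 16*(-6 + (56 - 5)) = 16*(-6 + 51) = 16*45 = 720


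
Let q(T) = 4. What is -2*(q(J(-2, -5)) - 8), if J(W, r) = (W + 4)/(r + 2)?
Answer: 8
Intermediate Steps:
J(W, r) = (4 + W)/(2 + r)
-2*(q(J(-2, -5)) - 8) = -2*(4 - 8) = -2*(-4) = 8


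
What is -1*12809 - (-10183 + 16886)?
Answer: -19512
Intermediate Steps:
-1*12809 - (-10183 + 16886) = -12809 - 1*6703 = -12809 - 6703 = -19512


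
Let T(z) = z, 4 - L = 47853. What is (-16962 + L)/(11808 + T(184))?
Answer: -64811/11992 ≈ -5.4045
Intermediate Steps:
L = -47849 (L = 4 - 1*47853 = 4 - 47853 = -47849)
(-16962 + L)/(11808 + T(184)) = (-16962 - 47849)/(11808 + 184) = -64811/11992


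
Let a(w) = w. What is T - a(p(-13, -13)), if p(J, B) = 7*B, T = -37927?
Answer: -37836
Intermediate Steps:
T - a(p(-13, -13)) = -37927 - 7*(-13) = -37927 - 1*(-91) = -37927 + 91 = -37836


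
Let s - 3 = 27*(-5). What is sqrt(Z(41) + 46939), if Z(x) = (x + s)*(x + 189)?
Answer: sqrt(26009) ≈ 161.27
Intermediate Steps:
s = -132 (s = 3 + 27*(-5) = 3 - 135 = -132)
Z(x) = (-132 + x)*(189 + x) (Z(x) = (x - 132)*(x + 189) = (-132 + x)*(189 + x))
sqrt(Z(41) + 46939) = sqrt((-24948 + 41**2 + 57*41) + 46939) = sqrt((-24948 + 1681 + 2337) + 46939) = sqrt(-20930 + 46939) = sqrt(26009)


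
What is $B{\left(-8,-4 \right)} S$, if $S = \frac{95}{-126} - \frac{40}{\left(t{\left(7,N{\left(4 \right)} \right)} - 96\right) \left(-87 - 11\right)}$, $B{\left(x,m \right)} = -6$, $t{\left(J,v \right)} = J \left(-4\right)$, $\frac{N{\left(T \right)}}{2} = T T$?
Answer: $\frac{20705}{4557} \approx 4.5436$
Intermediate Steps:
$N{\left(T \right)} = 2 T^{2}$ ($N{\left(T \right)} = 2 T T = 2 T^{2}$)
$t{\left(J,v \right)} = - 4 J$
$S = - \frac{20705}{27342}$ ($S = \frac{95}{-126} - \frac{40}{\left(\left(-4\right) 7 - 96\right) \left(-87 - 11\right)} = 95 \left(- \frac{1}{126}\right) - \frac{40}{\left(-28 - 96\right) \left(-98\right)} = - \frac{95}{126} - \frac{40}{\left(-124\right) \left(-98\right)} = - \frac{95}{126} - \frac{40}{12152} = - \frac{95}{126} - \frac{5}{1519} = - \frac{20705}{27342} \approx -0.75726$)
$B{\left(-8,-4 \right)} S = \left(-6\right) \left(- \frac{20705}{27342}\right) = \frac{20705}{4557}$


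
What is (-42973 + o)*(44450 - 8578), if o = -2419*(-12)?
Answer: -500235040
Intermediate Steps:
o = 29028
(-42973 + o)*(44450 - 8578) = (-42973 + 29028)*(44450 - 8578) = -13945*35872 = -500235040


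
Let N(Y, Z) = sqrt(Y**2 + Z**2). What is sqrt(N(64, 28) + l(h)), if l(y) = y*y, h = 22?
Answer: 2*sqrt(121 + sqrt(305)) ≈ 23.534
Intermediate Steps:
l(y) = y**2
sqrt(N(64, 28) + l(h)) = sqrt(sqrt(64**2 + 28**2) + 22**2) = sqrt(sqrt(4096 + 784) + 484) = sqrt(sqrt(4880) + 484) = sqrt(4*sqrt(305) + 484) = sqrt(484 + 4*sqrt(305))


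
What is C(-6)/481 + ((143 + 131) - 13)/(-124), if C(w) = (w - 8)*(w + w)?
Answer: -104709/59644 ≈ -1.7556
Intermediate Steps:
C(w) = 2*w*(-8 + w) (C(w) = (-8 + w)*(2*w) = 2*w*(-8 + w))
C(-6)/481 + ((143 + 131) - 13)/(-124) = (2*(-6)*(-8 - 6))/481 + ((143 + 131) - 13)/(-124) = (2*(-6)*(-14))*(1/481) + (274 - 13)*(-1/124) = 168*(1/481) + 261*(-1/124) = 168/481 - 261/124 = -104709/59644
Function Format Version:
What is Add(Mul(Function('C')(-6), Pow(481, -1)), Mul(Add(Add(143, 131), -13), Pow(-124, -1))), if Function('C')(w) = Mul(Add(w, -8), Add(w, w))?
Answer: Rational(-104709, 59644) ≈ -1.7556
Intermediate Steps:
Function('C')(w) = Mul(2, w, Add(-8, w)) (Function('C')(w) = Mul(Add(-8, w), Mul(2, w)) = Mul(2, w, Add(-8, w)))
Add(Mul(Function('C')(-6), Pow(481, -1)), Mul(Add(Add(143, 131), -13), Pow(-124, -1))) = Add(Mul(Mul(2, -6, Add(-8, -6)), Pow(481, -1)), Mul(Add(Add(143, 131), -13), Pow(-124, -1))) = Add(Mul(Mul(2, -6, -14), Rational(1, 481)), Mul(Add(274, -13), Rational(-1, 124))) = Add(Mul(168, Rational(1, 481)), Mul(261, Rational(-1, 124))) = Add(Rational(168, 481), Rational(-261, 124)) = Rational(-104709, 59644)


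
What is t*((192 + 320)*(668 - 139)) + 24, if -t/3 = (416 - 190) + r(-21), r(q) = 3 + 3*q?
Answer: -134882280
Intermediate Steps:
t = -498 (t = -3*((416 - 190) + (3 + 3*(-21))) = -3*(226 + (3 - 63)) = -3*(226 - 60) = -3*166 = -498)
t*((192 + 320)*(668 - 139)) + 24 = -498*(192 + 320)*(668 - 139) + 24 = -254976*529 + 24 = -498*270848 + 24 = -134882304 + 24 = -134882280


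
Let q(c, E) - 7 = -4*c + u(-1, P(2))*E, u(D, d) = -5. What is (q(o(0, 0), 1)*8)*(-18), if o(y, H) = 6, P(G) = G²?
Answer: 3168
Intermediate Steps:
q(c, E) = 7 - 5*E - 4*c (q(c, E) = 7 + (-4*c - 5*E) = 7 + (-5*E - 4*c) = 7 - 5*E - 4*c)
(q(o(0, 0), 1)*8)*(-18) = ((7 - 5*1 - 4*6)*8)*(-18) = ((7 - 5 - 24)*8)*(-18) = -22*8*(-18) = -176*(-18) = 3168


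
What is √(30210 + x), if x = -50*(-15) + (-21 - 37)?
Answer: √30902 ≈ 175.79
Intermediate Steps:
x = 692 (x = 750 - 58 = 692)
√(30210 + x) = √(30210 + 692) = √30902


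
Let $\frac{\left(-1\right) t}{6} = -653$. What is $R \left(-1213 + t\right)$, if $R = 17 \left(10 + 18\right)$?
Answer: $1287580$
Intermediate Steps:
$t = 3918$ ($t = \left(-6\right) \left(-653\right) = 3918$)
$R = 476$ ($R = 17 \cdot 28 = 476$)
$R \left(-1213 + t\right) = 476 \left(-1213 + 3918\right) = 476 \cdot 2705 = 1287580$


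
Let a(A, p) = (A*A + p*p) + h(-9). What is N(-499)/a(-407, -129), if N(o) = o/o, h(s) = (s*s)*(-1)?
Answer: 1/182209 ≈ 5.4882e-6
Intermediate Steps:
h(s) = -s² (h(s) = s²*(-1) = -s²)
N(o) = 1
a(A, p) = -81 + A² + p² (a(A, p) = (A*A + p*p) - 1*(-9)² = (A² + p²) - 1*81 = (A² + p²) - 81 = -81 + A² + p²)
N(-499)/a(-407, -129) = 1/(-81 + (-407)² + (-129)²) = 1/(-81 + 165649 + 16641) = 1/182209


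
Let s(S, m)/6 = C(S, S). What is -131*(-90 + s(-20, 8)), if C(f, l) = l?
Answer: 27510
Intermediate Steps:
s(S, m) = 6*S
-131*(-90 + s(-20, 8)) = -131*(-90 + 6*(-20)) = -131*(-90 - 120) = -131*(-210) = 27510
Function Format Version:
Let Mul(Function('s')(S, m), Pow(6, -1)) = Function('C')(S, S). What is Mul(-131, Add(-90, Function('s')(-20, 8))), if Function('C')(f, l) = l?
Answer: 27510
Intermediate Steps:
Function('s')(S, m) = Mul(6, S)
Mul(-131, Add(-90, Function('s')(-20, 8))) = Mul(-131, Add(-90, Mul(6, -20))) = Mul(-131, Add(-90, -120)) = Mul(-131, -210) = 27510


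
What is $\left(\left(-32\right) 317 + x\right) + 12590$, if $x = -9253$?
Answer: $-6807$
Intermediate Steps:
$\left(\left(-32\right) 317 + x\right) + 12590 = \left(\left(-32\right) 317 - 9253\right) + 12590 = \left(-10144 - 9253\right) + 12590 = -19397 + 12590 = -6807$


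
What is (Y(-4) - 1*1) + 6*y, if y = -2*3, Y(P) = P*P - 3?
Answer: -24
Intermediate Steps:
Y(P) = -3 + P**2 (Y(P) = P**2 - 3 = -3 + P**2)
y = -6
(Y(-4) - 1*1) + 6*y = ((-3 + (-4)**2) - 1*1) + 6*(-6) = ((-3 + 16) - 1) - 36 = (13 - 1) - 36 = 12 - 36 = -24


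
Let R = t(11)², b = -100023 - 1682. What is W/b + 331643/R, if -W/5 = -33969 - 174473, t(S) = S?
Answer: 6720728781/2461261 ≈ 2730.6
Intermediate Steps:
b = -101705
W = 1042210 (W = -5*(-33969 - 174473) = -5*(-208442) = 1042210)
R = 121 (R = 11² = 121)
W/b + 331643/R = 1042210/(-101705) + 331643/121 = 1042210*(-1/101705) + 331643*(1/121) = -208442/20341 + 331643/121 = 6720728781/2461261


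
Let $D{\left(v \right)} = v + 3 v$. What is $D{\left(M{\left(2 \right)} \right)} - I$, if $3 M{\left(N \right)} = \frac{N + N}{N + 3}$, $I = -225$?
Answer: $\frac{3391}{15} \approx 226.07$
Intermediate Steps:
$M{\left(N \right)} = \frac{2 N}{3 \left(3 + N\right)}$ ($M{\left(N \right)} = \frac{\left(N + N\right) \frac{1}{N + 3}}{3} = \frac{2 N \frac{1}{3 + N}}{3} = \frac{2 N}{3 \left(3 + N\right)}$)
$D{\left(v \right)} = 4 v$
$D{\left(M{\left(2 \right)} \right)} - I = 4 \cdot \frac{2}{3} \cdot 2 \frac{1}{3 + 2} - -225 = 4 \cdot \frac{2}{3} \cdot 2 \cdot \frac{1}{5} + 225 = 4 \cdot \frac{4}{15} + 225 = \frac{16}{15} + 225 = \frac{3391}{15}$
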